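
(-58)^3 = -195112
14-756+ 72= -670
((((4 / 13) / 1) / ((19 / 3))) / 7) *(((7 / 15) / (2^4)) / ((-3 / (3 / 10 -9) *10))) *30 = 87 / 49400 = 0.00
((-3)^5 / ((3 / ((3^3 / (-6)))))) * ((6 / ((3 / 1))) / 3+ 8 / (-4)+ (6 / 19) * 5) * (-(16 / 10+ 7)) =-73143 / 95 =-769.93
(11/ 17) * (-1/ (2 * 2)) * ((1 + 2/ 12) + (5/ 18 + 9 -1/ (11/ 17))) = -1.44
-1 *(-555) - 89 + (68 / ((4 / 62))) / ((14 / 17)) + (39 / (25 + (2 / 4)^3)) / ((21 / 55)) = 2462141 / 1407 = 1749.92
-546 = -546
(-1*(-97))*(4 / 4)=97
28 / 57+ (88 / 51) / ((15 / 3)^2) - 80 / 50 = -8396 / 8075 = -1.04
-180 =-180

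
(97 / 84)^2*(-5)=-47045 / 7056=-6.67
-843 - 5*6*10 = -1143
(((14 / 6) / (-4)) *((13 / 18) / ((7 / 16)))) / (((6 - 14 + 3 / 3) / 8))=208 / 189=1.10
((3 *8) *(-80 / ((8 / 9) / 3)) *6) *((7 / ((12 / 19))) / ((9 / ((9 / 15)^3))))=-258552 / 25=-10342.08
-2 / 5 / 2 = -1 / 5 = -0.20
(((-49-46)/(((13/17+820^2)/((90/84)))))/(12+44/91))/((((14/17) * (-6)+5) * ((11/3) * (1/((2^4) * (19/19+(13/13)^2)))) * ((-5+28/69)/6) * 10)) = 0.00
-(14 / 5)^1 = -14 / 5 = -2.80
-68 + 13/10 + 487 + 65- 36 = 4493/10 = 449.30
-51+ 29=-22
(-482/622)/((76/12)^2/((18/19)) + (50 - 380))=39042/14492911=0.00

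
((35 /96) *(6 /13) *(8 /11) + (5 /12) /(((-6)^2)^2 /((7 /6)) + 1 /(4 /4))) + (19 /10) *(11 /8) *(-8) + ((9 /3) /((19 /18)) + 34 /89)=-1982130503861 /112921834740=-17.55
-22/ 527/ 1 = -22/ 527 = -0.04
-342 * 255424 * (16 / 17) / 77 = -1397680128 / 1309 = -1067746.47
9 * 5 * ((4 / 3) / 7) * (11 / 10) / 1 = 66 / 7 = 9.43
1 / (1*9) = 1 / 9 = 0.11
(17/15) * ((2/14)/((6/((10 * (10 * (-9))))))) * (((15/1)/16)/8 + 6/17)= -5115/448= -11.42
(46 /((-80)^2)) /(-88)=-23 /281600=-0.00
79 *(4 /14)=158 /7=22.57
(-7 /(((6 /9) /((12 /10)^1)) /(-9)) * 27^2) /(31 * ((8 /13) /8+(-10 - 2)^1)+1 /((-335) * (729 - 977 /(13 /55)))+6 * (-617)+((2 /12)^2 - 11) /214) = -20.30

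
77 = 77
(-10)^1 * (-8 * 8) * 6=3840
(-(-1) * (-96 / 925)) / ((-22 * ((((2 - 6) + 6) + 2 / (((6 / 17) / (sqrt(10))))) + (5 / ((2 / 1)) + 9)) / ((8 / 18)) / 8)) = -82944 / 50864825 + 34816 * sqrt(10) / 50864825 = 0.00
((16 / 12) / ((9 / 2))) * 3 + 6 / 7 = 1.75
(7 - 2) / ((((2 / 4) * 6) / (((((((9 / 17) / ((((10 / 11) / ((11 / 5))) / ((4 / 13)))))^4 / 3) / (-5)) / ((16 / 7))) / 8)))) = -1093873369743 / 7454510253125000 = -0.00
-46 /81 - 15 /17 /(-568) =-442961 /782136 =-0.57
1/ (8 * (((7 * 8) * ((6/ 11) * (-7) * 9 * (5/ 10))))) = -11/ 84672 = -0.00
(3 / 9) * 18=6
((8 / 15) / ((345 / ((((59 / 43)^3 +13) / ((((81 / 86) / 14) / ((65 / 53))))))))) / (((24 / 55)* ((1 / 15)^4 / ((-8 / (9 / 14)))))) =-115752837200000 / 182568411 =-634024.45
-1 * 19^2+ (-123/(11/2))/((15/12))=-20839/55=-378.89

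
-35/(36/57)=-665/12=-55.42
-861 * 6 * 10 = -51660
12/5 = 2.40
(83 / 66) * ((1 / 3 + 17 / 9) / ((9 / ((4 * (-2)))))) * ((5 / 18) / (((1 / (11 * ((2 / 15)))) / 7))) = -46480 / 6561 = -7.08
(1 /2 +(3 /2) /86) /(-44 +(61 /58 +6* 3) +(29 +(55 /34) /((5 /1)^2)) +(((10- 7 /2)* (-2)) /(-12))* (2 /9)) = 5923395 /49878538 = 0.12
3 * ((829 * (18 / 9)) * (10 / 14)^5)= 15543750 / 16807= 924.84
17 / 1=17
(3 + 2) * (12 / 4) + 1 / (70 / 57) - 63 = -3303 / 70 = -47.19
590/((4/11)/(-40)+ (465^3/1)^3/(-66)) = -16225/423511623525787185058594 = -0.00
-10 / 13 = -0.77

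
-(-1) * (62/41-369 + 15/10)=-30011/82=-365.99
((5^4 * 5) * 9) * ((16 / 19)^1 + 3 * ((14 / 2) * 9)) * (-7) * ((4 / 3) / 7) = -135262500 / 19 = -7119078.95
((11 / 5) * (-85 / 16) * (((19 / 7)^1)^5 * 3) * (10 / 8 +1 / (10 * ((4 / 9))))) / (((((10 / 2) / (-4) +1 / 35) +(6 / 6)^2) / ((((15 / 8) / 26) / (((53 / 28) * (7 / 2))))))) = 1229346012015 / 3282109376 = 374.56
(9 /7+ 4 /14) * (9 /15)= 33 /35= 0.94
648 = 648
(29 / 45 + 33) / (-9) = -1514 / 405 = -3.74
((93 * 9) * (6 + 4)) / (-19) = -440.53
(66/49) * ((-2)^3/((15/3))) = -528/245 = -2.16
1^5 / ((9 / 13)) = 13 / 9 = 1.44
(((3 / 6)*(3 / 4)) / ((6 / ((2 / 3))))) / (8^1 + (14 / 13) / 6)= 13 / 2552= 0.01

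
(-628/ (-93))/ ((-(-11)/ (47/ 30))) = 14758/ 15345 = 0.96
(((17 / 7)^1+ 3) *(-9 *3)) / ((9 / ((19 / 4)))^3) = -130321 / 6048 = -21.55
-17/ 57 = -0.30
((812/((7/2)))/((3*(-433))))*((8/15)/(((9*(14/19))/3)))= -17632/409185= -0.04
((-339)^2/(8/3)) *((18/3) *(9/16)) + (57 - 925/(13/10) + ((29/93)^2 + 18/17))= 17712800680349/122331456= 144793.51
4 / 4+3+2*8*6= 100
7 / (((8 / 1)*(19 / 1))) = 7 / 152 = 0.05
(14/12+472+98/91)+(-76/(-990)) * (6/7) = 4747837/10010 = 474.31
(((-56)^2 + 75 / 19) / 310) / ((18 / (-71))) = -4235789 / 106020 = -39.95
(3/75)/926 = 1/23150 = 0.00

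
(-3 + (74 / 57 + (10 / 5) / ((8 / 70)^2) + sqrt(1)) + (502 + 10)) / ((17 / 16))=605954 / 969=625.34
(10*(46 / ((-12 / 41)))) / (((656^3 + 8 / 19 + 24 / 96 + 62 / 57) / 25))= -8958500 / 64364495249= -0.00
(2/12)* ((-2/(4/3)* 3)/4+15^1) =37/16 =2.31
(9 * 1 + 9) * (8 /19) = 144 /19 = 7.58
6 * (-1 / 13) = -6 / 13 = -0.46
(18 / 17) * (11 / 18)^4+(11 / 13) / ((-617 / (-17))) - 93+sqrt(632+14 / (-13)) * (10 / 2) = 32.76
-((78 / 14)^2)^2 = -963.53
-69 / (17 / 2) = -138 / 17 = -8.12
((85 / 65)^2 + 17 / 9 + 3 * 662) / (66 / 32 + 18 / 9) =9683776 / 19773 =489.75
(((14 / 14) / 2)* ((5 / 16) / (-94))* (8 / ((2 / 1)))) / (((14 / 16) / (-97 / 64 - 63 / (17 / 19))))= 0.55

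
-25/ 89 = -0.28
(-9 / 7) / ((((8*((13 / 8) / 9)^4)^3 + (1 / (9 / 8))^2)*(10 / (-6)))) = 1023490369077469249536 / 1048294563367835765555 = 0.98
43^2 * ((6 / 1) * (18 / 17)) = 199692 / 17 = 11746.59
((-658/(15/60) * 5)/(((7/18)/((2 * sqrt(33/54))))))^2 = 2799244800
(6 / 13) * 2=0.92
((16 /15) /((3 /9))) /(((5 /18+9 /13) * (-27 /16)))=-6656 /3405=-1.95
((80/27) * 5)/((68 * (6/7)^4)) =0.40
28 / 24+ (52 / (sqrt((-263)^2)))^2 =1.21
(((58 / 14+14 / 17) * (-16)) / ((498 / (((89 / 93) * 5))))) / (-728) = 87665 / 83589051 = 0.00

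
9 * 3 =27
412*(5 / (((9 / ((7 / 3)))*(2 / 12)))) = 28840 / 9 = 3204.44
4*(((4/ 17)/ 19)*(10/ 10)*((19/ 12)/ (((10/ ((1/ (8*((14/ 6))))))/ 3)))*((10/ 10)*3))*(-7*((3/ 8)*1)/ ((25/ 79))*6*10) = -6399/ 3400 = -1.88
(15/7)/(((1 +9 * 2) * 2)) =0.06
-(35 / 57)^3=-42875 / 185193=-0.23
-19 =-19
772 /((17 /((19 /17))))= 14668 /289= 50.75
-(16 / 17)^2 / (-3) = 0.30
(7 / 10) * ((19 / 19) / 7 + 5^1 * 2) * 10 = 71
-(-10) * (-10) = -100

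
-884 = -884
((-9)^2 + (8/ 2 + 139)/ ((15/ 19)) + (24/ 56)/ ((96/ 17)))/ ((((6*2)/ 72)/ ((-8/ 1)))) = -881023/ 70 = -12586.04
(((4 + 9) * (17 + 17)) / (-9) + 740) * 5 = 31090 / 9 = 3454.44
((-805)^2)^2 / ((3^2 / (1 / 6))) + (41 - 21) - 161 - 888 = 7776598982.57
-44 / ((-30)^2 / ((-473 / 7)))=5203 / 1575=3.30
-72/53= -1.36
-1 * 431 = -431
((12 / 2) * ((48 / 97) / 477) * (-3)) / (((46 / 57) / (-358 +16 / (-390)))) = 8.28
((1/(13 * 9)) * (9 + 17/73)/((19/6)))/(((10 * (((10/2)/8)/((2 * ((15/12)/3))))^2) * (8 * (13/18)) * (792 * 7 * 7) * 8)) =0.00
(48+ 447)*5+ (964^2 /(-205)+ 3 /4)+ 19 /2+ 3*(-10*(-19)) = -1211879 /820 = -1477.90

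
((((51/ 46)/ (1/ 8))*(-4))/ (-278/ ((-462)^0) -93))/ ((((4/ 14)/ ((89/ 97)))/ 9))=326808/ 118243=2.76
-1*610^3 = -226981000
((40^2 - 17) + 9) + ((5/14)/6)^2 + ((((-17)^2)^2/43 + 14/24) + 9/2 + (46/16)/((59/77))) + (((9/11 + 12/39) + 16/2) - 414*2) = 6973843420657/2559853296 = 2724.31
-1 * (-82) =82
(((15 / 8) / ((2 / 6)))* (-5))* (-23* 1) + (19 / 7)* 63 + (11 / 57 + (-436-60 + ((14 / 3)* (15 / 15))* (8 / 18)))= 1330279 / 4104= 324.14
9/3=3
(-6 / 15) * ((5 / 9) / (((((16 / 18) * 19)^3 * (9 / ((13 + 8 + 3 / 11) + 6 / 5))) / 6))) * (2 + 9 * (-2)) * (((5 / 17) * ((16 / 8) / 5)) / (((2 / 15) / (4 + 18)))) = 25029 / 116603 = 0.21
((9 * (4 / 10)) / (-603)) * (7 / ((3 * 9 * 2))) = -7 / 9045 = -0.00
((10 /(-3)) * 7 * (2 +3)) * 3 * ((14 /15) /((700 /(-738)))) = 1722 /5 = 344.40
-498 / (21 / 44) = -7304 / 7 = -1043.43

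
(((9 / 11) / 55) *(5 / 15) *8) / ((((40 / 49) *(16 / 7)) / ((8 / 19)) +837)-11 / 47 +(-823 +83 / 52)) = 20119008 / 10038653075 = 0.00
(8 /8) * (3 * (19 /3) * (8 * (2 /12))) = 76 /3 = 25.33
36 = 36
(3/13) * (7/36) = 7/156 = 0.04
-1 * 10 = -10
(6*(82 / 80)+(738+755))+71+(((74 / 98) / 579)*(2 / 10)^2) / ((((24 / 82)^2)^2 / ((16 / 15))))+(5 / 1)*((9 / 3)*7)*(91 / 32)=51533830427489 / 27576612000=1868.75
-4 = -4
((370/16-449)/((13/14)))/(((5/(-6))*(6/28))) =166943/65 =2568.35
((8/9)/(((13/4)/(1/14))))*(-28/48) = -4/351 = -0.01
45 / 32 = 1.41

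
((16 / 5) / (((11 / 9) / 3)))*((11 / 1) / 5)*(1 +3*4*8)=41904 / 25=1676.16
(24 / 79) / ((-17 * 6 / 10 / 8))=-320 / 1343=-0.24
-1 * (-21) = 21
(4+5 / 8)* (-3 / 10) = -111 / 80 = -1.39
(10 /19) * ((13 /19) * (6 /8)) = 195 /722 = 0.27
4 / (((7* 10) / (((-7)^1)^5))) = -4802 / 5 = -960.40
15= 15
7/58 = 0.12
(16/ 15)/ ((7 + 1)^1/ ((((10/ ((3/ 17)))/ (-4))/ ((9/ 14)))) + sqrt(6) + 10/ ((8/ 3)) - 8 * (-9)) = 455490112/ 32157908841 - 18126080 * sqrt(6)/ 96473726523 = 0.01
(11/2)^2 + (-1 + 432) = 1845/4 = 461.25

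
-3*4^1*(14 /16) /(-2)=5.25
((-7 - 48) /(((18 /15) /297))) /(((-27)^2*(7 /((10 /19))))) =-1.40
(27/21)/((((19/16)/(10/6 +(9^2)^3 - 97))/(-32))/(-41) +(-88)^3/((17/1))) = -5119689779712/159624030293583233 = -0.00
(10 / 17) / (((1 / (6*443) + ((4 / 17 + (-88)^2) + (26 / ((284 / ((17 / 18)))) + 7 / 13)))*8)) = 18400005 / 1938074441969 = 0.00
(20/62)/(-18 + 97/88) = -880/46097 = -0.02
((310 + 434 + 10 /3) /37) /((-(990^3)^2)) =-1121 /52252148291755500000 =-0.00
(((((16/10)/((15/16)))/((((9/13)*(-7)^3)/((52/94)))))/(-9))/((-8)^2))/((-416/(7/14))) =-13/1566961200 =-0.00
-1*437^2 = -190969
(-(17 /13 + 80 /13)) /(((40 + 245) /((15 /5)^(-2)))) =-97 /33345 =-0.00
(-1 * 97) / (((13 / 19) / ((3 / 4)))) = -5529 / 52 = -106.33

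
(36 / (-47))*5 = -3.83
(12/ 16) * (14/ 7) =3/ 2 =1.50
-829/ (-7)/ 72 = 829/ 504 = 1.64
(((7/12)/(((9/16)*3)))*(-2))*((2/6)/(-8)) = 7/243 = 0.03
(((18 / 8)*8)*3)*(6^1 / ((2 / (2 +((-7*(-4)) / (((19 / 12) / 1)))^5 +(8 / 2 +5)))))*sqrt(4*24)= 2775071357667720*sqrt(6) / 2476099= 2745249211.00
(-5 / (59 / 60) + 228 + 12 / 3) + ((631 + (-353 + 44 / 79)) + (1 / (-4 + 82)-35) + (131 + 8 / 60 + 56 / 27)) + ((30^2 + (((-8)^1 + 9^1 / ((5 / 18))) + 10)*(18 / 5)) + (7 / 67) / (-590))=4459956658822 / 2740318425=1627.53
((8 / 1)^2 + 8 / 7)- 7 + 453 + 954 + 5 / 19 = 194899 / 133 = 1465.41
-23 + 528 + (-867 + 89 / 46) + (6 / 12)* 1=-359.57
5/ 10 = 1/ 2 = 0.50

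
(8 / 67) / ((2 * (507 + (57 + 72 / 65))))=65 / 615261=0.00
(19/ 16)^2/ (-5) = -361/ 1280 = -0.28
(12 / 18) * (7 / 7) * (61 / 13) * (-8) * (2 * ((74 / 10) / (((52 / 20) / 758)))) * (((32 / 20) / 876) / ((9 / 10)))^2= -875932672 / 1969614387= -0.44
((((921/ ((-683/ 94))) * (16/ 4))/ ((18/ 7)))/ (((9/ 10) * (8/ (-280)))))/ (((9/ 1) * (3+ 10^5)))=141404200/ 16597397907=0.01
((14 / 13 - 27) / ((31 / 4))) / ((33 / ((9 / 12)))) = -337 / 4433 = -0.08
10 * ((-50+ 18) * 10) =-3200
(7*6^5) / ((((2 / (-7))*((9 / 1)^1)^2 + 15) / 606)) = -76966848 / 19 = -4050886.74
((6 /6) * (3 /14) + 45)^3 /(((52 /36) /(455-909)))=-518178627891 /17836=-29052401.20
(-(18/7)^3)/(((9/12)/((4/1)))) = -31104/343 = -90.68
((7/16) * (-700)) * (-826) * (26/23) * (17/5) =22361885/23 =972255.87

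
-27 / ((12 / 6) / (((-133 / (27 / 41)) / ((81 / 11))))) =59983 / 162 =370.27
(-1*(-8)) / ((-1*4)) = -2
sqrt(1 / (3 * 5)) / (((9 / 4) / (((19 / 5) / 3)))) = 76 * sqrt(15) / 2025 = 0.15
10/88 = 0.11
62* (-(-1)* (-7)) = -434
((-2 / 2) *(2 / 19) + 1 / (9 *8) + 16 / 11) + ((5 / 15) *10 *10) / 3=20857 / 1672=12.47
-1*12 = -12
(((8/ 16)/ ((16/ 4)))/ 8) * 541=541/ 64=8.45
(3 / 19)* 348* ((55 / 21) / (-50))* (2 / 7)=-3828 / 4655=-0.82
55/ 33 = 5/ 3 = 1.67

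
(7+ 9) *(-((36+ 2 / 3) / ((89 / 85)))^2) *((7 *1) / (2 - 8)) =4895660000 / 213867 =22891.14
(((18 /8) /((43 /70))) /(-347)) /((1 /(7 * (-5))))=11025 /29842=0.37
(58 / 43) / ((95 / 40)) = 464 / 817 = 0.57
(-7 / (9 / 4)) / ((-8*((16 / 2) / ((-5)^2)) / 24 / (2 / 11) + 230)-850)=175 / 34908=0.01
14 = 14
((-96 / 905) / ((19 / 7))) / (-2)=336 / 17195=0.02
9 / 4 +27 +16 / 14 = 851 / 28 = 30.39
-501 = -501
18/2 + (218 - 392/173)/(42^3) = 9.00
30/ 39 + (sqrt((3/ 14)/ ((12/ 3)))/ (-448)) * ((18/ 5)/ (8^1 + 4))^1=10/ 13 - 3 * sqrt(42)/ 125440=0.77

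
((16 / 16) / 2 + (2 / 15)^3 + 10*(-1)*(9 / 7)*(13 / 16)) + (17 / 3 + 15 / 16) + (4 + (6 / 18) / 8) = 265271 / 378000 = 0.70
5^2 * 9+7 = 232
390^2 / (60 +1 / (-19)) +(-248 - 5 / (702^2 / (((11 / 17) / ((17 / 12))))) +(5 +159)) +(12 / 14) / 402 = 13655309086520 / 5566262247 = 2453.23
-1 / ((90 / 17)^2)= -289 / 8100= -0.04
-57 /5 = -11.40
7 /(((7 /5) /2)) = 10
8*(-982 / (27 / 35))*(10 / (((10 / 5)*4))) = -343700 / 27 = -12729.63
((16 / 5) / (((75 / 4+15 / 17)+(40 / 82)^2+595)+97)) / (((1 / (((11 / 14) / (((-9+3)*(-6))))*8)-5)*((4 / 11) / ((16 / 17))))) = 6508832 / 406862355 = 0.02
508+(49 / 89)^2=4026269 / 7921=508.30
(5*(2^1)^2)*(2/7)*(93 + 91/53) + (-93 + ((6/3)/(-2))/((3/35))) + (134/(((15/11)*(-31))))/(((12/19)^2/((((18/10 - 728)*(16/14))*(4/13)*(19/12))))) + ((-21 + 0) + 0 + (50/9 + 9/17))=2672589878039/735283575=3634.77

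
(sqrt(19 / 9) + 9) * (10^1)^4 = 10000 * sqrt(19) / 3 + 90000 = 104529.66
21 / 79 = 0.27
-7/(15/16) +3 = -67/15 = -4.47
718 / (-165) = -718 / 165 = -4.35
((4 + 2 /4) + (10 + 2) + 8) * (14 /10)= 343 /10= 34.30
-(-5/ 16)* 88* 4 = 110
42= 42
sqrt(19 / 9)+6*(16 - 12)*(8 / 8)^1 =sqrt(19) / 3+24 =25.45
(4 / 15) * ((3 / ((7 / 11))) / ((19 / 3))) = 132 / 665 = 0.20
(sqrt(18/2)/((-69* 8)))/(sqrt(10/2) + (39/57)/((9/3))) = 741/2957984 - 3249* sqrt(5)/2957984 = -0.00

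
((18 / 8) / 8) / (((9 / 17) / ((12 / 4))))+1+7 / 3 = 473 / 96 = 4.93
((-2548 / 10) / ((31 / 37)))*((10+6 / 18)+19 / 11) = -18760924 / 5115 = -3667.82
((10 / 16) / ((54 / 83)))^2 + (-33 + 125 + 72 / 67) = 1175326339 / 12503808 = 94.00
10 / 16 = 5 / 8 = 0.62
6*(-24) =-144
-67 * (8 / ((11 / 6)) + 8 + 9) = -15745 / 11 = -1431.36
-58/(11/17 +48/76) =-18734/413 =-45.36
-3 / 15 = -1 / 5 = -0.20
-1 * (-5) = 5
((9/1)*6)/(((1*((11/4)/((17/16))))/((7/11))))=13.28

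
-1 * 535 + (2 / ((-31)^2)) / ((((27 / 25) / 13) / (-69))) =-4642165 / 8649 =-536.73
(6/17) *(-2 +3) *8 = 48/17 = 2.82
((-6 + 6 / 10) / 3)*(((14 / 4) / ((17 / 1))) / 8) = -63 / 1360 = -0.05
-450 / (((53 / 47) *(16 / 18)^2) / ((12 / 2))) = -2569725 / 848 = -3030.34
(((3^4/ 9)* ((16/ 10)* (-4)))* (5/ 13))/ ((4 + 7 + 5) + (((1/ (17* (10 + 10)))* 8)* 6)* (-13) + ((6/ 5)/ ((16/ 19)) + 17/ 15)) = -117504/ 88699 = -1.32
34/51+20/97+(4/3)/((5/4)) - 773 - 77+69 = -1133533/1455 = -779.06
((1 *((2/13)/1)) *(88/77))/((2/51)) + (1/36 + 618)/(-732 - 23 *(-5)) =7037837/2021292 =3.48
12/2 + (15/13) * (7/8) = 729/104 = 7.01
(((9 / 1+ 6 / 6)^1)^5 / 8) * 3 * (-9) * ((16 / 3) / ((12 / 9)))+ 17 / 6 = -8099983 / 6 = -1349997.17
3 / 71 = 0.04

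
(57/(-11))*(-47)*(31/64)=83049/704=117.97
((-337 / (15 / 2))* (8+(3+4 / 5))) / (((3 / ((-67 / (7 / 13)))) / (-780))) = -1801081672 / 105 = -17153158.78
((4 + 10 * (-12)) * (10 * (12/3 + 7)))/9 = -12760/9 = -1417.78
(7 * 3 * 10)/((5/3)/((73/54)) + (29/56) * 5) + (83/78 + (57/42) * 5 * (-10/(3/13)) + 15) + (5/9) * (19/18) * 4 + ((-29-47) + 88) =-9614323193/46068750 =-208.70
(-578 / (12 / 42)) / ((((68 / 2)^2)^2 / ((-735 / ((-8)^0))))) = 5145 / 4624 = 1.11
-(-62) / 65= 0.95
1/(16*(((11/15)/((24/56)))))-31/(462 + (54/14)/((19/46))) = -141161/4826976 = -0.03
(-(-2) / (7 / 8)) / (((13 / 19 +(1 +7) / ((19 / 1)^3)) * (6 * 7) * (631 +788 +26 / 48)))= 438976 / 7847760081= 0.00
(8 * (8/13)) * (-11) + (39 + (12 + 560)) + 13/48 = 347641/624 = 557.12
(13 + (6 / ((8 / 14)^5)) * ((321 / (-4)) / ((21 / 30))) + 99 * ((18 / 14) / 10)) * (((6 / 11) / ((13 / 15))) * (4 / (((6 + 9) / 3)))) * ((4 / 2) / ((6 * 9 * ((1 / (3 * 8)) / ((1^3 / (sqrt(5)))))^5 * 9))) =-84558143232 * sqrt(5) / 56875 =-3324444.07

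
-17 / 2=-8.50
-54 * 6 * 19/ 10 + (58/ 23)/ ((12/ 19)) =-422009/ 690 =-611.61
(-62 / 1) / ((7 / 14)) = -124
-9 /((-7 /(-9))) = -81 /7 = -11.57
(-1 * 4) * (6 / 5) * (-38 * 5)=912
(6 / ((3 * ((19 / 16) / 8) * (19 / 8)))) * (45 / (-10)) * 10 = -92160 / 361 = -255.29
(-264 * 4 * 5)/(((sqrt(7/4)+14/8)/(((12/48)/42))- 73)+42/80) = 1871443200/509879- 709632000 * sqrt(7)/509879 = -11.90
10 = 10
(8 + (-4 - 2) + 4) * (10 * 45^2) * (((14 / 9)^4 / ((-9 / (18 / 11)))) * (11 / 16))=-2401000 / 27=-88925.93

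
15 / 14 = 1.07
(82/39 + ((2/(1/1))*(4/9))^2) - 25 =-23279/1053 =-22.11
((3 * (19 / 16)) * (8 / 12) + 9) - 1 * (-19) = 30.38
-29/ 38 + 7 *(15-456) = -117335/ 38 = -3087.76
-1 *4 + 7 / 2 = -1 / 2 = -0.50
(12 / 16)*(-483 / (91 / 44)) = -2277 / 13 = -175.15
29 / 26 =1.12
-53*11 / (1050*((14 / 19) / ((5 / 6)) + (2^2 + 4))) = -11077 / 177240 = -0.06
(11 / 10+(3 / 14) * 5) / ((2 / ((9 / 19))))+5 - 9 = -122 / 35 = -3.49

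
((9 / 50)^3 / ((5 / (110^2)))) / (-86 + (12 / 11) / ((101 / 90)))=-98000199 / 590412500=-0.17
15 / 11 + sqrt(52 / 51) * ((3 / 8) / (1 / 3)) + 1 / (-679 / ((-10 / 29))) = 3 * sqrt(663) / 68 + 295475 / 216601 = 2.50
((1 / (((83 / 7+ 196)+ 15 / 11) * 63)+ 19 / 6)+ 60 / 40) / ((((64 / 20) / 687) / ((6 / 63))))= 154948499 / 1623888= 95.42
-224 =-224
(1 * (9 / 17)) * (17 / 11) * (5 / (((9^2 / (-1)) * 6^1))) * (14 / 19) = -35 / 5643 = -0.01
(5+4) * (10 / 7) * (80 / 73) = 7200 / 511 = 14.09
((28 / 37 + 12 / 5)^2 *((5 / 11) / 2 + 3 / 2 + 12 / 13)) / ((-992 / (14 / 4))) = -14137837 / 151719425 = -0.09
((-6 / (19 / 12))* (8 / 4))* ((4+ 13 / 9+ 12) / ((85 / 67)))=-168304 / 1615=-104.21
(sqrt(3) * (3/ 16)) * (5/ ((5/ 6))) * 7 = 63 * sqrt(3)/ 8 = 13.64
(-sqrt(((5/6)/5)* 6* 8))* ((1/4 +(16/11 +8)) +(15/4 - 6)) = -164* sqrt(2)/11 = -21.08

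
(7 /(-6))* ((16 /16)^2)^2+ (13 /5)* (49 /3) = 413 /10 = 41.30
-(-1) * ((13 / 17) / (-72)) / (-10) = 0.00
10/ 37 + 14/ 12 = 319/ 222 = 1.44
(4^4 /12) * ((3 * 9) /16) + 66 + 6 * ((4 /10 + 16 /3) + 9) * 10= 986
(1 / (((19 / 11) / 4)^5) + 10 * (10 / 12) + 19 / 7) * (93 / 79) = 125168565832 / 1369282747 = 91.41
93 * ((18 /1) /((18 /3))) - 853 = -574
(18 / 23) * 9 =7.04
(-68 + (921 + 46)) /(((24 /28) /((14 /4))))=44051 /12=3670.92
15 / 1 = 15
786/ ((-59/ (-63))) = 49518/ 59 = 839.29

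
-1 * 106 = -106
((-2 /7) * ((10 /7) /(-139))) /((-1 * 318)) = -10 /1082949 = -0.00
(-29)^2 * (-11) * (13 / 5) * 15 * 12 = -4329468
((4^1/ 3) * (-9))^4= 20736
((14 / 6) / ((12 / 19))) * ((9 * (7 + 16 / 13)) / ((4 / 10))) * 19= 12999.47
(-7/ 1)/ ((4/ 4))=-7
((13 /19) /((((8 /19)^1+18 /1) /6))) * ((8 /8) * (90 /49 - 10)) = -624 /343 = -1.82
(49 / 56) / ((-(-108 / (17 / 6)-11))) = 119 / 6680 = 0.02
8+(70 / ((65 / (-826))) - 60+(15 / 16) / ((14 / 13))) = -2739225 / 2912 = -940.67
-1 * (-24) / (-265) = -24 / 265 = -0.09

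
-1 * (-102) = 102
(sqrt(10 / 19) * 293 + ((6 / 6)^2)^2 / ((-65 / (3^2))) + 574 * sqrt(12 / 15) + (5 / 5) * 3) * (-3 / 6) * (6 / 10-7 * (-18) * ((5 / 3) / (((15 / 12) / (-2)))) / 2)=77841 / 325 + 245241 * sqrt(190) / 190 + 480438 * sqrt(5) / 25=61002.84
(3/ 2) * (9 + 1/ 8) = 13.69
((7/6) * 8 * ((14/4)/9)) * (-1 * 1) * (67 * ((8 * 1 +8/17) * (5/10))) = -52528/51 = -1029.96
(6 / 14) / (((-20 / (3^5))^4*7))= 10460353203 / 7840000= 1334.23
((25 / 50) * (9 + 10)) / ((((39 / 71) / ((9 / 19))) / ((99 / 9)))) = 2343 / 26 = 90.12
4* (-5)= -20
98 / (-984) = -49 / 492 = -0.10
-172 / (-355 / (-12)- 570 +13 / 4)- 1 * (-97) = 313663 / 3223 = 97.32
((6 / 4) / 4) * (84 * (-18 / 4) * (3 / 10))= -42.52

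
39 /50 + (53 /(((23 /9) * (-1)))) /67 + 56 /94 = 3861103 /3621350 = 1.07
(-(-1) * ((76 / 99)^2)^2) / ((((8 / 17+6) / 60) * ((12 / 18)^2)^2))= 70894624 / 4348377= 16.30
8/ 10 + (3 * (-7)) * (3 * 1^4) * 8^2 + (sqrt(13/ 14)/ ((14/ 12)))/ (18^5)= -20156/ 5 + sqrt(182)/ 30862944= -4031.20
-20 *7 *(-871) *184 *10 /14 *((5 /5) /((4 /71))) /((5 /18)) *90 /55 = 1675778661.82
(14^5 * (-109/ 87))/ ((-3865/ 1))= 174.34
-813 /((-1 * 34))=813 /34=23.91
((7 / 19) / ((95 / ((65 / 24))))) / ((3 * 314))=91 / 8161488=0.00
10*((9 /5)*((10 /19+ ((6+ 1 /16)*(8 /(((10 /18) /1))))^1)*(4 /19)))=332.82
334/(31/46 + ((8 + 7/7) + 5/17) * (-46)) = -261188/333801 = -0.78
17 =17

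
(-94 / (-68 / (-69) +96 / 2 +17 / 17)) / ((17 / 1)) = -6486 / 58633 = -0.11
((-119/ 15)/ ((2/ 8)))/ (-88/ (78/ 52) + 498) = -238/ 3295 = -0.07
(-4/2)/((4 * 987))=-1/1974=-0.00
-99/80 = -1.24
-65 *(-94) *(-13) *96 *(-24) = 183006720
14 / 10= 7 / 5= 1.40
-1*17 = -17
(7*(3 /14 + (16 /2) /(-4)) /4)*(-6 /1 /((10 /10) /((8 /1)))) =150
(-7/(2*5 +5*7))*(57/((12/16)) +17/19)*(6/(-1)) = 6818/95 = 71.77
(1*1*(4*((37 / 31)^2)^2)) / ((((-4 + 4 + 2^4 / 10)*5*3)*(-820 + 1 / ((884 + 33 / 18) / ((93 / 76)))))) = -189262148585 / 458847126483123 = -0.00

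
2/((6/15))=5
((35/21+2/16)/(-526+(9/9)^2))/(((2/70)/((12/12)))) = -43/360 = -0.12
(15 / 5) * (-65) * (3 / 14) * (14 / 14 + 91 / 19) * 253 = -8140275 / 133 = -61205.08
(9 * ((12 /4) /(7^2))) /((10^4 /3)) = 81 /490000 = 0.00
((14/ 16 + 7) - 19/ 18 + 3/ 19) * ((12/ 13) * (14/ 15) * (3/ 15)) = 1.20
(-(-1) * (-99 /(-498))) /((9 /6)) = 11 /83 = 0.13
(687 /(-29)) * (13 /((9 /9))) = -8931 /29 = -307.97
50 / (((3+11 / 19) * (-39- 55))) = -475 / 3196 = -0.15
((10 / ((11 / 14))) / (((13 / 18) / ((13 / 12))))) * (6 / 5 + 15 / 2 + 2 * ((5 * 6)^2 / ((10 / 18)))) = 62020.64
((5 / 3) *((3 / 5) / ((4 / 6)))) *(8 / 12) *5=5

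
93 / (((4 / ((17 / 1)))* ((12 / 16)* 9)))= 527 / 9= 58.56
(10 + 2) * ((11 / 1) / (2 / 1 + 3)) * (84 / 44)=50.40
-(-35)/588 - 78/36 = -59/28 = -2.11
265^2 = 70225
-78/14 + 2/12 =-227/42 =-5.40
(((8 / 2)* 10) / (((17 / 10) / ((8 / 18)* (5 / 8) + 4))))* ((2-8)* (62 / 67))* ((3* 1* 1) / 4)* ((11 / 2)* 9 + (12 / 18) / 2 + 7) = -23821.10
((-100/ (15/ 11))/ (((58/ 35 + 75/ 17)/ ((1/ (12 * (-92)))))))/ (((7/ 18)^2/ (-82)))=-3450150/ 581371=-5.93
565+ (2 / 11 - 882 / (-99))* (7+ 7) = 7615 / 11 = 692.27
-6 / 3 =-2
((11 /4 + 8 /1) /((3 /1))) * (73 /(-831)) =-3139 /9972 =-0.31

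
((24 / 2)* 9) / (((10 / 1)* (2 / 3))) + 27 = 43.20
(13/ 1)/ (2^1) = 13/ 2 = 6.50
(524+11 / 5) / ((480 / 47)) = 51.52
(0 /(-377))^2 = 0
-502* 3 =-1506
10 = 10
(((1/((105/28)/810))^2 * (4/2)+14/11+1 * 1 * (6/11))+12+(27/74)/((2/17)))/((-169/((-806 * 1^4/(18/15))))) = 23550619555/63492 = 370922.63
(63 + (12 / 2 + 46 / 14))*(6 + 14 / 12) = 10879 / 21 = 518.05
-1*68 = -68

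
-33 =-33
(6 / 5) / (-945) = -2 / 1575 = -0.00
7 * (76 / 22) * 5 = 1330 / 11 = 120.91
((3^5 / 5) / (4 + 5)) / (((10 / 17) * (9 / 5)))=51 / 10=5.10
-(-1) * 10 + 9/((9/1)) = 11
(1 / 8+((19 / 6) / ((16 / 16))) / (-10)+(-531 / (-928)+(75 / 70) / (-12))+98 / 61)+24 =153932399 / 5943840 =25.90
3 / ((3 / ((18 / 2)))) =9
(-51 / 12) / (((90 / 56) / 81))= -1071 / 5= -214.20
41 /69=0.59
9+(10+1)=20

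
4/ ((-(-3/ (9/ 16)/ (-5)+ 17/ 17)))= -60/ 31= -1.94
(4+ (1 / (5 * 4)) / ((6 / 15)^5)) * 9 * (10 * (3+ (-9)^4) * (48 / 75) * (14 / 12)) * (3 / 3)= 39182157 / 10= 3918215.70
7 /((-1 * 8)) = -7 /8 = -0.88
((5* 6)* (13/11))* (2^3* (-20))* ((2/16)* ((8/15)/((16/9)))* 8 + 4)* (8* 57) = -122353920/11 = -11123083.64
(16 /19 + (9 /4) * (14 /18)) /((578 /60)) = 2955 /10982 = 0.27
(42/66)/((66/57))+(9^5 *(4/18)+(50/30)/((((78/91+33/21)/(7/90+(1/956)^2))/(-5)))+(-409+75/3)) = 646583657096513/50759091504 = 12738.28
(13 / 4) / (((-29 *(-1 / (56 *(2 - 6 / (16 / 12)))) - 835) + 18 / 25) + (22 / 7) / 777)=-135975 / 34913489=-0.00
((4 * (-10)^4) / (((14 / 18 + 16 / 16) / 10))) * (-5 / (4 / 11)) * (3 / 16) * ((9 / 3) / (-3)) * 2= 4640625 / 4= 1160156.25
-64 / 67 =-0.96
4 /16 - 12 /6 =-7 /4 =-1.75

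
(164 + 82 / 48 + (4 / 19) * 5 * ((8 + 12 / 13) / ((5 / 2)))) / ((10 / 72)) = 3013773 / 2470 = 1220.15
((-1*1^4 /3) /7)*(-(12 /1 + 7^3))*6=710 /7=101.43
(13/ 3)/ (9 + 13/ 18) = 78/ 175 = 0.45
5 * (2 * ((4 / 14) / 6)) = 10 / 21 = 0.48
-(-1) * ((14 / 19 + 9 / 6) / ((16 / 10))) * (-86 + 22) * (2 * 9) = -30600 / 19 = -1610.53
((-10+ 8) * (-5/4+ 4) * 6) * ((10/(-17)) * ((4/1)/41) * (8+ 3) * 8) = 116160/697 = 166.66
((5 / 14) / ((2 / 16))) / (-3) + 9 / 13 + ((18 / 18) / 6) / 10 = -443 / 1820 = -0.24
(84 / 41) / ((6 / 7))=98 / 41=2.39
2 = 2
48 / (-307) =-48 / 307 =-0.16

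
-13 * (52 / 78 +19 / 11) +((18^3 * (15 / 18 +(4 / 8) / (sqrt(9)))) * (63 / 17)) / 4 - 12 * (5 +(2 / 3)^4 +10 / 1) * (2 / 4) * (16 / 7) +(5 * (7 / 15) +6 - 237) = 174416479 / 35343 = 4934.97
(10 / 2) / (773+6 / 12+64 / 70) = 350 / 54209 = 0.01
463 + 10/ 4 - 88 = 755/ 2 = 377.50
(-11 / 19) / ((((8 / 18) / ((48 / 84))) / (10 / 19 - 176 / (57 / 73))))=422994 / 2527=167.39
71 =71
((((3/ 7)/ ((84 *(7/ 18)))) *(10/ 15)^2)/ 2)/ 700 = 1/ 240100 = 0.00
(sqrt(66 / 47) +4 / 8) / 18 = 1 / 36 +sqrt(3102) / 846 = 0.09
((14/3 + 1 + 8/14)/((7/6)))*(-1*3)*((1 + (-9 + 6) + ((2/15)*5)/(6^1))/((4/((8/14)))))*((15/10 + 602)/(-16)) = -2687989/16464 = -163.26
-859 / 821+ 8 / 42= -14755 / 17241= -0.86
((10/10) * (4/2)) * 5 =10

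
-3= -3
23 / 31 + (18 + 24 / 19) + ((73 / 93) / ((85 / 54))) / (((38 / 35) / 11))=250900 / 10013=25.06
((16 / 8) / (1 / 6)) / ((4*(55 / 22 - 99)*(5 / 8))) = -48 / 965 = -0.05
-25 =-25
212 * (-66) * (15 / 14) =-104940 / 7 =-14991.43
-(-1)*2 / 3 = 2 / 3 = 0.67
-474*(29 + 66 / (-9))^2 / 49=-667550 / 147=-4541.16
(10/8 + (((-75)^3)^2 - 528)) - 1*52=711914060185/4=177978515046.25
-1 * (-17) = 17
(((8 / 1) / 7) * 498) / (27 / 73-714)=-96944 / 121555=-0.80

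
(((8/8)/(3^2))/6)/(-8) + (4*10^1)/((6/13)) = 37439/432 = 86.66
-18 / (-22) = 9 / 11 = 0.82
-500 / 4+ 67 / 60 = -7433 / 60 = -123.88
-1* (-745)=745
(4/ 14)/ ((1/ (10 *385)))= 1100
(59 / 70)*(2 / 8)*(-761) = -44899 / 280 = -160.35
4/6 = 2/3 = 0.67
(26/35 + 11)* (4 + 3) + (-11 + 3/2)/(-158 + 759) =493927/6010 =82.18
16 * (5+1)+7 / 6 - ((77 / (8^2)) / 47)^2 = 2637492869 / 27144192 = 97.17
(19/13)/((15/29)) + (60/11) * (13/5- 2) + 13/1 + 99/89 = 3858329/190905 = 20.21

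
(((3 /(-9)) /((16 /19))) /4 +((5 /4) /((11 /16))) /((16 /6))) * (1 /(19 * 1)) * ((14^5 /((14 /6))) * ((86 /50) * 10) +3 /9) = 73205074763 /601920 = 121619.28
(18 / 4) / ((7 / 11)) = 99 / 14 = 7.07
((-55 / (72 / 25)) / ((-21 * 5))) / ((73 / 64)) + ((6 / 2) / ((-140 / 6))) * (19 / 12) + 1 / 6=0.12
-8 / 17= -0.47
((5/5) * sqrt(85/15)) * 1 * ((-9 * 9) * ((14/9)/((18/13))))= -91 * sqrt(51)/3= -216.62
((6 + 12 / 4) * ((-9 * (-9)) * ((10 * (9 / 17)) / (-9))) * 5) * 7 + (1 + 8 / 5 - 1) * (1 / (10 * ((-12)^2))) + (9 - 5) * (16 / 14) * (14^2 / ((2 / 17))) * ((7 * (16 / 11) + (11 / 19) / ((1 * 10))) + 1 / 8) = 204425223433 / 3197700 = 63928.83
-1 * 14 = -14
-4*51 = -204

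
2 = 2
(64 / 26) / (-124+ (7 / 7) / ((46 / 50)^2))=-16928 / 844623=-0.02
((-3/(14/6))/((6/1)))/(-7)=3/98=0.03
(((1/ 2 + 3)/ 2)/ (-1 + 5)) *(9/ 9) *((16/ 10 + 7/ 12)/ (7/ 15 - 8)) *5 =-4585/ 7232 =-0.63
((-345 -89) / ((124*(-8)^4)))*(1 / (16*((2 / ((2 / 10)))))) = -7 / 1310720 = -0.00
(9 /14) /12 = 3 /56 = 0.05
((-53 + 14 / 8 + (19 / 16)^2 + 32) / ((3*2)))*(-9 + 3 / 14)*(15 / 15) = 187247 / 7168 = 26.12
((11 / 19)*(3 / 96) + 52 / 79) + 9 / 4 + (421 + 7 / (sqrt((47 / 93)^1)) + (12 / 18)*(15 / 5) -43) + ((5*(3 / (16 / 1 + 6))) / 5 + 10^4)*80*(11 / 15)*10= 7*sqrt(4371) / 47 + 845429905831 / 144096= 5867139.44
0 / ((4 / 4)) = 0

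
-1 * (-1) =1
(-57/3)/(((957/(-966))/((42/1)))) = 256956/319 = 805.50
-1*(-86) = 86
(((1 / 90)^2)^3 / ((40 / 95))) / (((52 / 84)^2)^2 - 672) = -0.00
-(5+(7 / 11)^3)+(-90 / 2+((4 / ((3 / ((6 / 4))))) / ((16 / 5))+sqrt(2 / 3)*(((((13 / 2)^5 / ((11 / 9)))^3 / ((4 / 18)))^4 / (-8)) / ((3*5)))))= -1413314387221070078088290088236771193473266045953037716291516058331952772760718249*sqrt(6) / 2315751402361599794041425693245440-528489 / 10648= -1494935549340686755517406000000000000000000000000.00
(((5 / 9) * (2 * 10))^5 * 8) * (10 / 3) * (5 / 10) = 400000000000 / 177147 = 2258011.71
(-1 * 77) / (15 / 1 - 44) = 77 / 29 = 2.66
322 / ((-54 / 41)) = -6601 / 27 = -244.48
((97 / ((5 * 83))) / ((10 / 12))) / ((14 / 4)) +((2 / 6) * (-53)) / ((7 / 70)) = -7694758 / 43575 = -176.59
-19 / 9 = -2.11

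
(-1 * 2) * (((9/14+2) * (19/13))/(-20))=703/1820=0.39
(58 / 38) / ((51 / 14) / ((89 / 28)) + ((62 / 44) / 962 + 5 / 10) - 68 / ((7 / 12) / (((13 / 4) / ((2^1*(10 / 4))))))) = -1911849940 / 92846950723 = -0.02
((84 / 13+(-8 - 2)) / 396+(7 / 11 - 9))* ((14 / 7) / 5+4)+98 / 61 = -1257281 / 35685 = -35.23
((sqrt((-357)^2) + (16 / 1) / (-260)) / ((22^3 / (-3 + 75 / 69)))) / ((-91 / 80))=0.06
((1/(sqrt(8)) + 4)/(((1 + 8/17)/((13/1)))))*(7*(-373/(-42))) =82433*sqrt(2)/600 + 164866/75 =2392.51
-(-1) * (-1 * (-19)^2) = -361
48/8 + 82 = 88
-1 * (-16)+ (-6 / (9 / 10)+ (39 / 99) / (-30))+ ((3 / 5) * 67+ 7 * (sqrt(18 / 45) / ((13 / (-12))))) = 9805 / 198- 84 * sqrt(10) / 65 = 45.43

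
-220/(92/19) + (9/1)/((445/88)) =-446809/10235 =-43.66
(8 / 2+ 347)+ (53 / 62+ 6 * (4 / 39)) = 284091 / 806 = 352.47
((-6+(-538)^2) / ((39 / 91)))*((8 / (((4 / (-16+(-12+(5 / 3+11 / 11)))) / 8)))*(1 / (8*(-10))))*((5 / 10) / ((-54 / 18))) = -570300.06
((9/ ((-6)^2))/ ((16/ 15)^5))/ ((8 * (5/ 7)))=1063125/ 33554432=0.03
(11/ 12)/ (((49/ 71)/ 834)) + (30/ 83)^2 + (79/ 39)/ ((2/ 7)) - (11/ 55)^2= 366946411646/ 329121975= 1114.93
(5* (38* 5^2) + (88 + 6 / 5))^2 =585446416 / 25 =23417856.64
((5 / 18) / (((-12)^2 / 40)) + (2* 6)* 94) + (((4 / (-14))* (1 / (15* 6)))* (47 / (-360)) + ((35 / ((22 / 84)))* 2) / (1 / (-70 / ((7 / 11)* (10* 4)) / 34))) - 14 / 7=2129177849 / 1927800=1104.46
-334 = -334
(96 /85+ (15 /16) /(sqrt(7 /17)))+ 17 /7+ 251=256.02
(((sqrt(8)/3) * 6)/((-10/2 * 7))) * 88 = -352 * sqrt(2)/35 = -14.22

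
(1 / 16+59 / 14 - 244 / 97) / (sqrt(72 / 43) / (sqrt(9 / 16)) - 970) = -0.00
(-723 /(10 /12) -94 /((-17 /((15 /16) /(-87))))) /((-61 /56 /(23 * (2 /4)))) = 9160.21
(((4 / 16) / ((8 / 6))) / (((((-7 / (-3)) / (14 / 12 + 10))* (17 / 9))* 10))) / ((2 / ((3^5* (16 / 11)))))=439587 / 52360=8.40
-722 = -722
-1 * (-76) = 76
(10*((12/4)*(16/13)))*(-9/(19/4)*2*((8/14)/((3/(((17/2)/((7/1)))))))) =-391680/12103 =-32.36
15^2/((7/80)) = 18000/7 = 2571.43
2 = 2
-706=-706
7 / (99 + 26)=7 / 125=0.06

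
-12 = -12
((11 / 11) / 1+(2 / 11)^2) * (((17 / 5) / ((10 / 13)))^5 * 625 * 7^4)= 1265766299207501 / 484000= 2615219626.46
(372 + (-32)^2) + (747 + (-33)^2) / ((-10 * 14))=48401 / 35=1382.89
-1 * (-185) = 185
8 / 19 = 0.42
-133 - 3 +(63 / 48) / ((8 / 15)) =-17093 / 128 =-133.54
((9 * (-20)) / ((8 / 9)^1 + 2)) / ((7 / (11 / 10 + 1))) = -243 / 13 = -18.69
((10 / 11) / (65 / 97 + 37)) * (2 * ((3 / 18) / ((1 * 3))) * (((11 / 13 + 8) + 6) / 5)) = 18721 / 2351349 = 0.01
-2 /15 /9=-2 /135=-0.01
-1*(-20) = 20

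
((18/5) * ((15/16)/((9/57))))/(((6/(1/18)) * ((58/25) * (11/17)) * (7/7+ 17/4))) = 8075/321552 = 0.03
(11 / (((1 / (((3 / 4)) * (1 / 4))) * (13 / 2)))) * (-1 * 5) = -165 / 104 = -1.59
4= 4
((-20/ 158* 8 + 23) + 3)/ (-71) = -1974/ 5609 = -0.35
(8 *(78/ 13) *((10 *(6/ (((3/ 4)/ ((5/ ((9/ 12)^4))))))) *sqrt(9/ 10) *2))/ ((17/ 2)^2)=1310720 *sqrt(10)/ 2601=1593.56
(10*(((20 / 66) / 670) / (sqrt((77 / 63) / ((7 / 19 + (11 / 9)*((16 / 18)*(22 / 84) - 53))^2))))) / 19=20724500*sqrt(11) / 4978192527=0.01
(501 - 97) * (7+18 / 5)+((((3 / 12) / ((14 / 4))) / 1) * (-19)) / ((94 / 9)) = 28177337 / 6580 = 4282.27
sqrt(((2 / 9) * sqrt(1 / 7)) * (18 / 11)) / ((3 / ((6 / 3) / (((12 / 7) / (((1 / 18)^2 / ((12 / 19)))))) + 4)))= 8495 * sqrt(11) * 7^(3 / 4) / 244944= 0.50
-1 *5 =-5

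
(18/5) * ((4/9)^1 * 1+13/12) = 11/2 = 5.50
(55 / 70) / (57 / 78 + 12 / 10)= 715 / 1757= 0.41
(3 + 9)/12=1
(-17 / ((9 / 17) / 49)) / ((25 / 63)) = -99127 / 25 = -3965.08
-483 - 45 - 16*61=-1504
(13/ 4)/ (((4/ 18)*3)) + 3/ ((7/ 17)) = 681/ 56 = 12.16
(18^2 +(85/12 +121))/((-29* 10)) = -1085/696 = -1.56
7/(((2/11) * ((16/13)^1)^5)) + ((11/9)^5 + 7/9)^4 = 4196393922951588562208597273/25496472432792156348874752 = 164.59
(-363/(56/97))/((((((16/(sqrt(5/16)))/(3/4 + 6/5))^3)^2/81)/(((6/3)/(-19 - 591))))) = 10035777412054251/600949075277250560000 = 0.00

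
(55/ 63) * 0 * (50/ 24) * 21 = 0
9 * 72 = 648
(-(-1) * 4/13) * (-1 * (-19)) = 76/13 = 5.85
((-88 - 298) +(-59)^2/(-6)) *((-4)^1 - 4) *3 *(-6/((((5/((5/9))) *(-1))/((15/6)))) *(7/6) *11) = 4463690/9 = 495965.56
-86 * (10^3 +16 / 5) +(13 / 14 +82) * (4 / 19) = -57361398 / 665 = -86257.74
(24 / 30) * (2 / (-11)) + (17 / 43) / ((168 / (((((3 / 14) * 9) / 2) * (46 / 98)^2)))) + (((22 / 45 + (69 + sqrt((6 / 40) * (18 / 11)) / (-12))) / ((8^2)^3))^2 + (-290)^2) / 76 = 20837390610719044756172842501 / 18832926994748371736985600-3127 * sqrt(330) / 51704534296166400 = 1106.43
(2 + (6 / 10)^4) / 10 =1331 / 6250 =0.21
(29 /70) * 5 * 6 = 87 /7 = 12.43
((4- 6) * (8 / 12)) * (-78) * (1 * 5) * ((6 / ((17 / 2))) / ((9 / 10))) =20800 / 51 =407.84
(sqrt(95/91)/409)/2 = sqrt(8645)/74438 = 0.00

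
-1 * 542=-542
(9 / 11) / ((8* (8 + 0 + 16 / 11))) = 9 / 832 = 0.01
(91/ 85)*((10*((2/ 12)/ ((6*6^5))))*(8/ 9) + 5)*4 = 14329315/ 669222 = 21.41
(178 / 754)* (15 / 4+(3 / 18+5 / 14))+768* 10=7681.01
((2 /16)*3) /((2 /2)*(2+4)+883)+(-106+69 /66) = -8210771 /78232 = -104.95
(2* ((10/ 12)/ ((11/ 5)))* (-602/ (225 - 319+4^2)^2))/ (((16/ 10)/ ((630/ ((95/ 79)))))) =-20806625/ 847704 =-24.54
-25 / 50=-1 / 2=-0.50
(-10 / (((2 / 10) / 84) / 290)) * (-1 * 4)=4872000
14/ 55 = 0.25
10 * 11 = 110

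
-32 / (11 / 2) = -64 / 11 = -5.82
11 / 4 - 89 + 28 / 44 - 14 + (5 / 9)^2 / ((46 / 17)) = -8156179 / 81972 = -99.50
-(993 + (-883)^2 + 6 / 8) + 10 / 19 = -59331849 / 76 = -780682.22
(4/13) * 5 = 20/13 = 1.54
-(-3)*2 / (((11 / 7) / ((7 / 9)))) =98 / 33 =2.97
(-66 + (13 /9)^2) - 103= -13520 /81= -166.91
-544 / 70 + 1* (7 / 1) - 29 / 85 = -662 / 595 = -1.11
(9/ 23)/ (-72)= -1/ 184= -0.01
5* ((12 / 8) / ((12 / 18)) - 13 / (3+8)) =235 / 44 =5.34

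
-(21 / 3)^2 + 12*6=23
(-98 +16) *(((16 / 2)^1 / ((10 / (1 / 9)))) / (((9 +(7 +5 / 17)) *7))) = -5576 / 87255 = -0.06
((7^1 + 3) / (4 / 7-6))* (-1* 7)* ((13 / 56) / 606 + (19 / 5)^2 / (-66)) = -14267687 / 5066160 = -2.82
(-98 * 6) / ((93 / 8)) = -1568 / 31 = -50.58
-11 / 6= -1.83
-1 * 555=-555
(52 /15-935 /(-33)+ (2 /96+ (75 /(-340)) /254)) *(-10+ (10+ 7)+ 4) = 181366163 /518160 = 350.02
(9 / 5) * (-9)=-81 / 5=-16.20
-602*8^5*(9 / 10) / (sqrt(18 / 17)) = -14794752*sqrt(34) / 5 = -17253497.44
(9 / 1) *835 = 7515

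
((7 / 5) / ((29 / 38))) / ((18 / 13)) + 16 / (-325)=108209 / 84825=1.28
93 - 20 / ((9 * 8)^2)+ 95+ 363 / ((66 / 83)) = 835267 / 1296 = 644.50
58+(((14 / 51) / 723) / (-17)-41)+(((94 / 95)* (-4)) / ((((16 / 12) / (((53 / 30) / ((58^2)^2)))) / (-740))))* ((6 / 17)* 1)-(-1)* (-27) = -842361871655987 / 84237018570990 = -10.00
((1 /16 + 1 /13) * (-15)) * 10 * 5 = -10875 /104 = -104.57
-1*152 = -152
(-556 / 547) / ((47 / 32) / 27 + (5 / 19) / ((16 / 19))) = -480384 / 173399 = -2.77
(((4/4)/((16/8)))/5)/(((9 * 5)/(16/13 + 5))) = 9/650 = 0.01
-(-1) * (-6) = -6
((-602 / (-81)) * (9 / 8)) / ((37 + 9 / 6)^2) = 43 / 7623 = 0.01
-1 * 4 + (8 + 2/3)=14/3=4.67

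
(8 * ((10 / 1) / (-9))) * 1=-80 / 9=-8.89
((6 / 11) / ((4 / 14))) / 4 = 21 / 44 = 0.48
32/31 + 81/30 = 1157/310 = 3.73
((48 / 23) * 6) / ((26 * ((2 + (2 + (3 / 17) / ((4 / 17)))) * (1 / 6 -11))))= -0.01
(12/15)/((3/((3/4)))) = 1/5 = 0.20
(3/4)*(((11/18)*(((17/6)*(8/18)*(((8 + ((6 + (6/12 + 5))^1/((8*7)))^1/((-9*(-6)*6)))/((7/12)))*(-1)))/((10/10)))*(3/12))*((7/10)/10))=-54291149/391910400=-0.14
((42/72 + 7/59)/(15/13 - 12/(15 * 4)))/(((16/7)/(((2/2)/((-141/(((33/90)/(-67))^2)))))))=-5472467/80017716395520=-0.00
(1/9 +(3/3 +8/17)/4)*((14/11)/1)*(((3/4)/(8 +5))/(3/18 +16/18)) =0.03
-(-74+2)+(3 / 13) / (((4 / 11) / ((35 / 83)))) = 311907 / 4316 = 72.27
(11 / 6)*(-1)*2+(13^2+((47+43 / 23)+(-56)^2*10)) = 2178620 / 69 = 31574.20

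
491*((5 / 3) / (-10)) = -491 / 6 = -81.83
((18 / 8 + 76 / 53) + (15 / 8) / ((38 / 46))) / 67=47963 / 539752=0.09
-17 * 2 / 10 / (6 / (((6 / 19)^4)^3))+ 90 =995991707412222498 / 11066574595330805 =90.00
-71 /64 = -1.11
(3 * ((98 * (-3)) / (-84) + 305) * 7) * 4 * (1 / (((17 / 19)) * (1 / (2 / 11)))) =984732 / 187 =5265.95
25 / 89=0.28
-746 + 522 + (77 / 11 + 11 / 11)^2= -160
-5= -5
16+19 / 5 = 99 / 5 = 19.80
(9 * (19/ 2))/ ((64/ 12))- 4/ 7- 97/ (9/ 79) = -1685345/ 2016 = -835.98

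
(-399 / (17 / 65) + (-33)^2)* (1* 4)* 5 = -148440 / 17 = -8731.76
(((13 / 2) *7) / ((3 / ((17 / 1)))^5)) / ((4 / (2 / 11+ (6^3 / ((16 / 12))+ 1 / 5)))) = 384649200299 / 35640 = 10792626.27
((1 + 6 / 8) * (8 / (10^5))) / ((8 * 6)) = 7 / 2400000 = 0.00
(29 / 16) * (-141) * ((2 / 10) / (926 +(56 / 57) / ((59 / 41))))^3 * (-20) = 0.00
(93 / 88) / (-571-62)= -31 / 18568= -0.00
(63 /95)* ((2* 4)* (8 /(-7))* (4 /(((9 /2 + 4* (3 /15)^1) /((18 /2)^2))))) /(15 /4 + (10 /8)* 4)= -1492992 /35245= -42.36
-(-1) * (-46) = -46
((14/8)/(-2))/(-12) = 7/96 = 0.07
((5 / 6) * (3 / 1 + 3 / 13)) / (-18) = -35 / 234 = -0.15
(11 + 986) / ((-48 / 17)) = -353.10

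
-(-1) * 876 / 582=146 / 97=1.51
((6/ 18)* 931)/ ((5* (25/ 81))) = 25137/ 125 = 201.10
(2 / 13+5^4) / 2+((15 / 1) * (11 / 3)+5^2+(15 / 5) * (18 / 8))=20765 / 52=399.33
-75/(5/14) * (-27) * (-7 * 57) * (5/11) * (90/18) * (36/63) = -32319000/11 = -2938090.91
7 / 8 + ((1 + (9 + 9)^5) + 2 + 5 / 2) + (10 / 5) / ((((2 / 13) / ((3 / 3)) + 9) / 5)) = 1798875845 / 952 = 1889575.47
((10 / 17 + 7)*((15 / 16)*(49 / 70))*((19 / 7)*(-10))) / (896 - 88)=-0.17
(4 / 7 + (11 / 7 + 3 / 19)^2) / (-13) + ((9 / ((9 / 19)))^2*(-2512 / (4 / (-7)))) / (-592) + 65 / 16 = -364415895043 / 136134544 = -2676.88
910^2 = 828100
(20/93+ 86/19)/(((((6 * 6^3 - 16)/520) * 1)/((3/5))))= 54457/47120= 1.16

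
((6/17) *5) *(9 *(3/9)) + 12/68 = 93/17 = 5.47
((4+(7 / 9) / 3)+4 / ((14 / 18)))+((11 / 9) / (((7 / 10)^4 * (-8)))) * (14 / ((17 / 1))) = 1397741 / 157437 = 8.88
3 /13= 0.23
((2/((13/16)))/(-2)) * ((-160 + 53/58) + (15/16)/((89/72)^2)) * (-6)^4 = 58064936832/229709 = 252776.06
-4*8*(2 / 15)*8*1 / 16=-32 / 15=-2.13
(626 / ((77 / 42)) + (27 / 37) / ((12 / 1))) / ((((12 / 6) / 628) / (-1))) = -87289959 / 814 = -107235.82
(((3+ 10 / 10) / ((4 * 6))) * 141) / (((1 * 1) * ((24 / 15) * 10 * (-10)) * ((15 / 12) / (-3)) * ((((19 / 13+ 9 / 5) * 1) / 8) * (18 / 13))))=7943 / 12720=0.62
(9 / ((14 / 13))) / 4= 117 / 56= 2.09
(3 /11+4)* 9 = 423 /11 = 38.45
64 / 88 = 8 / 11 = 0.73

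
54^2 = 2916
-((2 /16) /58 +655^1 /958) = -152439 /222256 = -0.69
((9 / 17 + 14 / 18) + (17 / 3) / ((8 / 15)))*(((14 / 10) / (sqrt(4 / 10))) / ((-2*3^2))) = -20447*sqrt(10) / 44064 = -1.47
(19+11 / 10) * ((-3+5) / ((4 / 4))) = 201 / 5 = 40.20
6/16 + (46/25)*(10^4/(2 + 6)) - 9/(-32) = 73621/32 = 2300.66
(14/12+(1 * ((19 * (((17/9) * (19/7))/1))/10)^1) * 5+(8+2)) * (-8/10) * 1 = -47.90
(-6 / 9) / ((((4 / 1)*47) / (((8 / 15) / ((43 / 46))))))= -184 / 90945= -0.00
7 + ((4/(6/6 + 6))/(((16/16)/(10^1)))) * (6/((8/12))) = 409/7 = 58.43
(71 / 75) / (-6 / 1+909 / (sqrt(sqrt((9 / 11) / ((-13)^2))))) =568 / 391732778050875+28684 *11^(1 / 4) *sqrt(39) / 391732778050875+18831046 *sqrt(11) / 130577592683625+950967823 *11^(3 / 4) *sqrt(39) / 130577592683625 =0.00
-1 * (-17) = 17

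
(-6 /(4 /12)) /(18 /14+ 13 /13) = -63 /8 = -7.88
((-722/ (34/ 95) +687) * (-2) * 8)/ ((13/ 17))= 27835.08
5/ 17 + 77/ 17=82/ 17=4.82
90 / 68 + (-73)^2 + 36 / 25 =4531999 / 850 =5331.76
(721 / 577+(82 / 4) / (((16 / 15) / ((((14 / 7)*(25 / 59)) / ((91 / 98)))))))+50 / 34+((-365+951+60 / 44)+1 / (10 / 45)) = 612.12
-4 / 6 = -0.67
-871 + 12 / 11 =-9569 / 11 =-869.91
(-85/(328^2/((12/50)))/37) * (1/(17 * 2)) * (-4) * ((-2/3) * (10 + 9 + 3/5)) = -49/6219700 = -0.00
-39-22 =-61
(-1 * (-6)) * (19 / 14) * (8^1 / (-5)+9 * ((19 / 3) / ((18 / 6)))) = 4959 / 35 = 141.69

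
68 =68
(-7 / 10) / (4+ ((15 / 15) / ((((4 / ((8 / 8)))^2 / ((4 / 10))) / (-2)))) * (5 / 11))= -22 / 125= -0.18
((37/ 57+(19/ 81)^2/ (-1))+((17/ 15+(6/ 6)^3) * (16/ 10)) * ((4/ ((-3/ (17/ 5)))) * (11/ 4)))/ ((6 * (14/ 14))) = -6.99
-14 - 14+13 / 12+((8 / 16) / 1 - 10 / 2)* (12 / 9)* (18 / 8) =-485 / 12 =-40.42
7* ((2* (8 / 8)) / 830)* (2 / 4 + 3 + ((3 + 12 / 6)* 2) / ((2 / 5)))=0.48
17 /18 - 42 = -739 /18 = -41.06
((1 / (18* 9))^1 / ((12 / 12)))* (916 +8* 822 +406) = 3949 / 81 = 48.75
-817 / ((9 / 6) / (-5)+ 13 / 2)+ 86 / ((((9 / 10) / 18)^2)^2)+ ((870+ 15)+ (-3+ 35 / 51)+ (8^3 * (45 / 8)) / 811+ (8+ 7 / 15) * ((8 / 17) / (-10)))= 441097875378172 / 32054775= 13760754.06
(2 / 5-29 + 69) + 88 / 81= 16802 / 405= 41.49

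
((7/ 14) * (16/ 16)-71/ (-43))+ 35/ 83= 18365/ 7138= 2.57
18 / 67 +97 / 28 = 7003 / 1876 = 3.73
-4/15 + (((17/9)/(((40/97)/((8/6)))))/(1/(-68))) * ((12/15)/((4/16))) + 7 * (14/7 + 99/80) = -14111021/10800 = -1306.58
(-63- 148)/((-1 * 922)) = 211/922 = 0.23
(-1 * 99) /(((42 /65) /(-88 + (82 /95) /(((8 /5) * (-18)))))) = 86103875 /6384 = 13487.45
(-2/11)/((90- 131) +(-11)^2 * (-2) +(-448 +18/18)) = 1/4015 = 0.00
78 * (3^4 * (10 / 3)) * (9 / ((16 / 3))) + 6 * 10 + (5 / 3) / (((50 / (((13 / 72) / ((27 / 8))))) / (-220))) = 103804811 / 2916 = 35598.36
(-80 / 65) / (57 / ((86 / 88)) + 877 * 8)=-172 / 988637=-0.00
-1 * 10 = -10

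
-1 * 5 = -5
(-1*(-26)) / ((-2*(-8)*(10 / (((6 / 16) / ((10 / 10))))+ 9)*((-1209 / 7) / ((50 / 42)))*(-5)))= 5 / 79608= 0.00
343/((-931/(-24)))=168/19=8.84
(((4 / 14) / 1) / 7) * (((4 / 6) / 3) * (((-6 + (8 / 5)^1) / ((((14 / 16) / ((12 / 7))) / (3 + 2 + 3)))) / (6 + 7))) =-22528 / 468195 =-0.05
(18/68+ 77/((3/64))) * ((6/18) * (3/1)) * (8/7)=670316/357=1877.64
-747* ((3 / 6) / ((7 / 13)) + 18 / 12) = -1814.14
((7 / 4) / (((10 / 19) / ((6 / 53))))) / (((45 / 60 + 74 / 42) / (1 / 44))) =8379 / 2460260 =0.00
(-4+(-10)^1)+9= -5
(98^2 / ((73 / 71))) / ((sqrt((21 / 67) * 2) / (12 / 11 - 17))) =-8523550 * sqrt(2814) / 2409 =-187692.00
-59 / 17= -3.47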